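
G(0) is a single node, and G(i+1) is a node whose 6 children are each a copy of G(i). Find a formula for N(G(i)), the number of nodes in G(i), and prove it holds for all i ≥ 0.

Claim: N(G(i)) = (6^{i+1} − 1)/5.

Base case: N(G(0)) = 1, and (6^{0+1} − 1)/5 = 1.
Assume N(G(r)) = (6^{r+1} − 1)/5.
Then N(G(r+1)) = 1 + 6N(G(r)) = 1 + 6·(6^{r+1} − 1)/5 = 1 + (6^{r+2} − 6)/5 = (5 + 6^{r+2} − 6)/5 = (6^{r+2} − 1)/5.
Hence N(G(i)) = (6^{i+1} − 1)/5 for every i ≥ 0, by induction.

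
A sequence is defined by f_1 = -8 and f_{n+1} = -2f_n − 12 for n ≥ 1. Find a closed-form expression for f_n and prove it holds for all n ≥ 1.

Claim: f_n = 2·(-2)^n − 4.

Base case: f_1 = -8, and 2·(-2)^1 − 4 = -4 − 4 = -8.
Assume f_r = 2·(-2)^r − 4 for some r ≥ 1.
Then f_{r+1} = -2f_r − 12 = -2·(2·(-2)^r − 4) − 12 = -4·(-2)^r + 8 − 12 = 2·(-2)^{r+1} − 4.
Hence f_n = 2·(-2)^n − 4 for every n ≥ 1, by induction.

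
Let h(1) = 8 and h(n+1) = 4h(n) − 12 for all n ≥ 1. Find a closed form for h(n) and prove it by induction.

Claim: h(n) = 4^n + 4.

Base case: h(1) = 8, and 4^1 + 4 = 4 + 4 = 8.
Assume h(k) = 4^k + 4 for some k ≥ 1.
Then h(k+1) = 4h(k) − 12 = 4·(4^k + 4) − 12 = 4^{k+1} + 16 − 12 = 4^{k+1} + 4.
So the formula holds for k+1, and by induction h(n) = 4^n + 4 for all n ≥ 1.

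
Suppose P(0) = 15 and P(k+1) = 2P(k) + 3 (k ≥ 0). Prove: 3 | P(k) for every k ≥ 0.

Base case: P(0) = 15 = 3·5, so 3 | P(0).
Assume 3 | P(j), so P(j) = 3t for some integer t.
Then P(j+1) = 2P(j) + 3 = 2·(3t) + 3 = 3(2t + 1), so 3 | P(j+1).
Hence 3 | P(k) for every k ≥ 0, by induction.

3 | P(k)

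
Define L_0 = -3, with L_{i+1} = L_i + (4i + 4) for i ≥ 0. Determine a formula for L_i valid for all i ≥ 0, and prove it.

Claim: L_i = 2i^2 + 2i − 3.

Base case: L_0 = -3, and 2·0^2 + 2·0 − 3 = -3.
Assume L_k = 2k^2 + 2k − 3.
Then L_{k+1} = L_k + (4k + 4) = (2k^2 + 2k − 3) + (4k + 4) = 2k^2 + 6k + 1,
and 2·(k+1)^2 + 2·(k+1) − 3 = 2k^2 + 6k + 1.
This completes the inductive step, so L_i = 2i^2 + 2i − 3 for all i ≥ 0.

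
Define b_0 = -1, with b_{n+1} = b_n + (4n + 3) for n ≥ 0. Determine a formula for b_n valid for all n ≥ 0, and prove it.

Claim: b_n = 2n^2 + n − 1.

Base case: b_0 = -1, and 2·0^2 + 0 − 1 = -1.
Assume b_m = 2m^2 + m − 1.
Then b_{m+1} = b_m + (4m + 3) = (2m^2 + m − 1) + (4m + 3) = 2m^2 + 5m + 2,
and 2·(m+1)^2 + (m+1) − 1 = 2m^2 + 5m + 2.
This completes the inductive step, so b_n = 2n^2 + n − 1 for all n ≥ 0.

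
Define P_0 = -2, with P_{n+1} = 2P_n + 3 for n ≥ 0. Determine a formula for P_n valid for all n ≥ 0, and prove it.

Claim: P_n = 2^n − 3.

Base case: P_0 = -2, and 2^0 − 3 = 1 − 3 = -2.
Assume P_j = 2^j − 3 for some j ≥ 0.
Then P_{j+1} = 2P_j + 3 = 2·(2^j − 3) + 3 = 2^{j+1} − 6 + 3 = 2^{j+1} − 3.
So the formula holds for j+1, and by induction P_n = 2^n − 3 for all n ≥ 0.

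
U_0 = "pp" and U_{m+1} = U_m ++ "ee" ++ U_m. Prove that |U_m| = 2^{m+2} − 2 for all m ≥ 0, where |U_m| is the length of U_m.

Base case: |U_0| = 2, and 2^{0+2} − 2 = 2.
Assume |U_k| = 2^{k+2} − 2.
Then |U_{k+1}| = |U_k| + 2 + |U_k| = 2|U_k| + 2 = 2(2^{k+2} − 2) + 2 = 2^{k+3} − 4 + 2 = 2^{k+3} − 2.
So the formula holds for k+1, and by induction |U_m| = 2^{m+2} − 2 for all m ≥ 0.

|U_m| = 2^{m+2} − 2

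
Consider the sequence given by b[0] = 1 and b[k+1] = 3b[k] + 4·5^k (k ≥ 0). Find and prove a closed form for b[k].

Claim: b[k] = -3^k + 2·5^k.

Base case: b[0] = 1, and -3^0 + 2·5^0 = -1 + 2 = 1.
Assume b[m] = -3^m + 2·5^m for some m ≥ 0.
Then b[m+1] = 3b[m] + 4·5^m = 3·(-3^m + 2·5^m) + 4·5^m = -3^{m+1} + 6·5^m + 4·5^m = -3^{m+1} + 10·5^m = -3^{m+1} + 2·5^{m+1}.
So the formula holds for m+1, and by induction b[k] = -3^k + 2·5^k for all k ≥ 0.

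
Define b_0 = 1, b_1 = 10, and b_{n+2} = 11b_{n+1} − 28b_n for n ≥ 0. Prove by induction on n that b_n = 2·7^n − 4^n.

Base cases: b_0 = 1 and 2·7^0 − 4^0 = 1; b_1 = 10 and 2·7^1 − 4^1 = 10.
Assume b_j = 2·7^j − 4^j for all 0 ≤ j ≤ m, where m ≥ 1.
Then b_{m+1} = 11b_m − 28b_{m−1} = 11·(2·7^m − 4^m) − 28·(2·7^{m−1} − 4^{m−1}) = 2·(11·7 − 28)7^{m−1} − (11·4 − 28)4^{m−1} = 98·7^{m−1} − 16·4^{m−1} = 2·7^{m+1} − 4^{m+1}.
This completes the inductive step, so b_n = 2·7^n − 4^n for all n ≥ 0.

b_n = 2·7^n − 4^n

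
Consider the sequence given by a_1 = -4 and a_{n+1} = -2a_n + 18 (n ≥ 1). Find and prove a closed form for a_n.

Claim: a_n = 5·(-2)^n + 6.

Base case: a_1 = -4, and 5·(-2)^1 + 6 = -10 + 6 = -4.
Assume a_r = 5·(-2)^r + 6 for some r ≥ 1.
Then a_{r+1} = -2a_r + 18 = -2·(5·(-2)^r + 6) + 18 = -10·(-2)^r − 12 + 18 = 5·(-2)^{r+1} + 6.
So the formula holds for r+1, and by induction a_n = 5·(-2)^n + 6 for all n ≥ 1.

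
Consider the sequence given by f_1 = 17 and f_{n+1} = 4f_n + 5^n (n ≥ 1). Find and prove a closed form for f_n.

Claim: f_n = 3·4^n + 5^n.

Base case: f_1 = 17, and 3·4^1 + 5^1 = 12 + 5 = 17.
Assume f_k = 3·4^k + 5^k for some k ≥ 1.
Then f_{k+1} = 4f_k + 5^k = 4·(3·4^k + 5^k) + 5^k = 3·4^{k+1} + 4·5^k + 5^k = 3·4^{k+1} + 5·5^k = 3·4^{k+1} + 5^{k+1}.
So the formula holds for k+1, and by induction f_n = 3·4^n + 5^n for all n ≥ 1.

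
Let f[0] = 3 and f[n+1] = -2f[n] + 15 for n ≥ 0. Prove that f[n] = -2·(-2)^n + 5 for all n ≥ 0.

Base case: f[0] = 3, and -2·(-2)^0 + 5 = -2 + 5 = 3.
Assume f[m] = -2·(-2)^m + 5 for some m ≥ 0.
Then f[m+1] = -2f[m] + 15 = -2·(-2·(-2)^m + 5) + 15 = 4·(-2)^m − 10 + 15 = -2·(-2)^{m+1} + 5.
By induction, f[n] = -2·(-2)^n + 5 for all n ≥ 0.

f[n] = -2·(-2)^n + 5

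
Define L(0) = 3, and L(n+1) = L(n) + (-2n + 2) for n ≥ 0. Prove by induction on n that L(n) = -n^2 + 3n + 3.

Base case: L(0) = 3, and -0^2 + 3·0 + 3 = 3.
Assume L(r) = -r^2 + 3r + 3.
Then L(r+1) = L(r) + (-2r + 2) = (-r^2 + 3r + 3) + (-2r + 2) = -r^2 + r + 5,
and -(r+1)^2 + 3·(r+1) + 3 = -r^2 + r + 5.
This completes the inductive step, so L(n) = -n^2 + 3n + 3 for all n ≥ 0.

L(n) = -n^2 + 3n + 3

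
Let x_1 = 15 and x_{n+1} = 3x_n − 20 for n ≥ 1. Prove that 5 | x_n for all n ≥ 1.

Base case: x_1 = 15 = 5·3, so 5 | x_1.
Assume 5 | x_m, so x_m = 5t for some integer t.
Then x_{m+1} = 3x_m − 20 = 3·(5t) − 20 = 5(3t − 4), so 5 | x_{m+1}.
By induction, 5 | x_n for all n ≥ 1.

5 | x_n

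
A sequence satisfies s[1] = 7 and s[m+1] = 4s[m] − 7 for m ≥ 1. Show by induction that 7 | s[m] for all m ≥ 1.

Base case: s[1] = 7 = 7·1, so 7 | s[1].
Assume 7 | s[j], so s[j] = 7t for some integer t.
Then s[j+1] = 4s[j] − 7 = 4·(7t) − 7 = 7(4t − 1), so 7 | s[j+1].
Hence 7 | s[m] for every m ≥ 1, by induction.

7 | s[m]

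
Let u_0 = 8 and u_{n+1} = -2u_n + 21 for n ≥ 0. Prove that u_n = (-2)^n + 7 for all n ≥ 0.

Base case: u_0 = 8, and (-2)^0 + 7 = 1 + 7 = 8.
Assume u_j = (-2)^j + 7 for some j ≥ 0.
Then u_{j+1} = -2u_j + 21 = -2·((-2)^j + 7) + 21 = -2·(-2)^j − 14 + 21 = (-2)^{j+1} + 7.
Hence u_n = (-2)^n + 7 for every n ≥ 0, by induction.

u_n = (-2)^n + 7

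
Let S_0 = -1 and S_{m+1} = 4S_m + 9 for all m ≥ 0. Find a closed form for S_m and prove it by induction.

Claim: S_m = 2·4^m − 3.

Base case: S_0 = -1, and 2·4^0 − 3 = 2 − 3 = -1.
Assume S_r = 2·4^r − 3 for some r ≥ 0.
Then S_{r+1} = 4S_r + 9 = 4·(2·4^r − 3) + 9 = 8·4^r − 12 + 9 = 2·4^{r+1} − 3.
So the formula holds for r+1, and by induction S_m = 2·4^m − 3 for all m ≥ 0.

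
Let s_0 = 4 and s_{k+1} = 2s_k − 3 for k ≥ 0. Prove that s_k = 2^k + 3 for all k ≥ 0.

Base case: s_0 = 4, and 2^0 + 3 = 1 + 3 = 4.
Assume s_r = 2^r + 3 for some r ≥ 0.
Then s_{r+1} = 2s_r − 3 = 2·(2^r + 3) − 3 = 2^{r+1} + 6 − 3 = 2^{r+1} + 3.
This completes the inductive step, so s_k = 2^k + 3 for all k ≥ 0.

s_k = 2^k + 3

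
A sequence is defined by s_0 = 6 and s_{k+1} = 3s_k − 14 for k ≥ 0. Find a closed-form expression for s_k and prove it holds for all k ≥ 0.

Claim: s_k = -3^k + 7.

Base case: s_0 = 6, and -3^0 + 7 = -1 + 7 = 6.
Assume s_r = -3^r + 7 for some r ≥ 0.
Then s_{r+1} = 3s_r − 14 = 3·(-3^r + 7) − 14 = -3^{r+1} + 21 − 14 = -3^{r+1} + 7.
So the formula holds for r+1, and by induction s_k = -3^k + 7 for all k ≥ 0.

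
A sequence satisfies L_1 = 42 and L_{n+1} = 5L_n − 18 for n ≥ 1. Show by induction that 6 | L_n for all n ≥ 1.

Base case: L_1 = 42 = 6·7, so 6 | L_1.
Assume 6 | L_k, so L_k = 6t for some integer t.
Then L_{k+1} = 5L_k − 18 = 5·(6t) − 18 = 6(5t − 3), so 6 | L_{k+1}.
So the property holds for k+1, and by induction 6 | L_n for all n ≥ 1.

6 | L_n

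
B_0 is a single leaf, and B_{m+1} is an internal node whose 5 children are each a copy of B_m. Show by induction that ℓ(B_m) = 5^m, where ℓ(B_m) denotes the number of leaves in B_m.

Base case: ℓ(B_0) = 1, and 5^0 = 1.
Assume ℓ(B_k) = 5^k.
Then ℓ(B_{k+1}) = 5·ℓ(B_k) = 5·5^k = 5^{k+1}.
Hence ℓ(B_m) = 5^m for every m ≥ 0, by induction.

ℓ(B_m) = 5^m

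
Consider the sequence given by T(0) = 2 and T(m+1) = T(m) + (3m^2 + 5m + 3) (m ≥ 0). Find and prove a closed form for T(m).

Claim: T(m) = m^3 + m^2 + m + 2.

Base case: T(0) = 2, and 0^3 + 0^2 + 0 + 2 = 2.
Assume T(j) = j^3 + j^2 + j + 2.
Then T(j+1) = T(j) + (3j^2 + 5j + 3) = (j^3 + j^2 + j + 2) + (3j^2 + 5j + 3) = j^3 + 4j^2 + 6j + 5,
and (j+1)^3 + (j+1)^2 + (j+1) + 2 = j^3 + 4j^2 + 6j + 5.
This completes the inductive step, so T(m) = m^3 + m^2 + m + 2 for all m ≥ 0.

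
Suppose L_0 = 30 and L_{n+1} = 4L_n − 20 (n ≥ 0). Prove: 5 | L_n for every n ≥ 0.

Base case: L_0 = 30 = 5·6, so 5 | L_0.
Assume 5 | L_m, so L_m = 5t for some integer t.
Then L_{m+1} = 4L_m − 20 = 4·(5t) − 20 = 5(4t − 4), so 5 | L_{m+1}.
So the property holds for m+1, and by induction 5 | L_n for all n ≥ 0.

5 | L_n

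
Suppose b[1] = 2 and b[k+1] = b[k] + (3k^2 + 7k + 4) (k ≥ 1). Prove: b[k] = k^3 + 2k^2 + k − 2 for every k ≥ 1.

Base case: b[1] = 2, and 1^3 + 2·1^2 + 1 − 2 = 2.
Assume b[m] = m^3 + 2m^2 + m − 2.
Then b[m+1] = b[m] + (3m^2 + 7m + 4) = (m^3 + 2m^2 + m − 2) + (3m^2 + 7m + 4) = m^3 + 5m^2 + 8m + 2,
and (m+1)^3 + 2·(m+1)^2 + (m+1) − 2 = m^3 + 5m^2 + 8m + 2.
By induction, b[k] = k^3 + 2k^2 + k − 2 for all k ≥ 1.

b[k] = k^3 + 2k^2 + k − 2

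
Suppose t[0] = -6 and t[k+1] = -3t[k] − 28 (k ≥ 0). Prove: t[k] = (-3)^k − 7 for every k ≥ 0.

Base case: t[0] = -6, and (-3)^0 − 7 = 1 − 7 = -6.
Assume t[m] = (-3)^m − 7 for some m ≥ 0.
Then t[m+1] = -3t[m] − 28 = -3·((-3)^m − 7) − 28 = -3·(-3)^m + 21 − 28 = (-3)^{m+1} − 7.
Hence t[k] = (-3)^k − 7 for every k ≥ 0, by induction.

t[k] = (-3)^k − 7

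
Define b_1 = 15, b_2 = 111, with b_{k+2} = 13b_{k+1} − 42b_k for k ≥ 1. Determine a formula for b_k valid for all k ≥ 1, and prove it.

Claim: b_k = 3·7^k − 6^k.

Base cases: b_1 = 15 and 3·7^1 − 6^1 = 15; b_2 = 111 and 3·7^2 − 6^2 = 111.
Assume b_j = 3·7^j − 6^j for all 1 ≤ j ≤ r, where r ≥ 2.
Then b_{r+1} = 13b_r − 42b_{r−1} = 13·(3·7^r − 6^r) − 42·(3·7^{r−1} − 6^{r−1}) = 3·(13·7 − 42)7^{r−1} − (13·6 − 42)6^{r−1} = 147·7^{r−1} − 36·6^{r−1} = 3·7^{r+1} − 6^{r+1}.
Hence b_k = 3·7^k − 6^k for every k ≥ 1, by strong induction.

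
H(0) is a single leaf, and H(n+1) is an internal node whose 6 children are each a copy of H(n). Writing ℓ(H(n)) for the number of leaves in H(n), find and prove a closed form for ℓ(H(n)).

Claim: ℓ(H(n)) = 6^n.

Base case: ℓ(H(0)) = 1, and 6^0 = 1.
Assume ℓ(H(j)) = 6^j.
Then ℓ(H(j+1)) = 6·ℓ(H(j)) = 6·6^j = 6^{j+1}.
This completes the inductive step, so ℓ(H(n)) = 6^n for all n ≥ 0.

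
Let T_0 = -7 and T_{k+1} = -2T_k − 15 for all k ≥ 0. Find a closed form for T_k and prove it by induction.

Claim: T_k = -2·(-2)^k − 5.

Base case: T_0 = -7, and -2·(-2)^0 − 5 = -2 − 5 = -7.
Assume T_m = -2·(-2)^m − 5 for some m ≥ 0.
Then T_{m+1} = -2T_m − 15 = -2·(-2·(-2)^m − 5) − 15 = 4·(-2)^m + 10 − 15 = -2·(-2)^{m+1} − 5.
This completes the inductive step, so T_k = -2·(-2)^k − 5 for all k ≥ 0.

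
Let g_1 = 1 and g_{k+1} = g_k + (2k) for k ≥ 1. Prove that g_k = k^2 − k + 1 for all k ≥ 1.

Base case: g_1 = 1, and 1^2 − 1 + 1 = 1.
Assume g_j = j^2 − j + 1.
Then g_{j+1} = g_j + (2j) = (j^2 − j + 1) + (2j) = j^2 + j + 1,
and (j+1)^2 − (j+1) + 1 = j^2 + j + 1.
Hence g_k = k^2 − k + 1 for every k ≥ 1, by induction.

g_k = k^2 − k + 1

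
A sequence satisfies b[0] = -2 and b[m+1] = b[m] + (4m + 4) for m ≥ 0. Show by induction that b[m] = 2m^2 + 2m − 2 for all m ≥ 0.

Base case: b[0] = -2, and 2·0^2 + 2·0 − 2 = -2.
Assume b[k] = 2k^2 + 2k − 2.
Then b[k+1] = b[k] + (4k + 4) = (2k^2 + 2k − 2) + (4k + 4) = 2k^2 + 6k + 2,
and 2·(k+1)^2 + 2·(k+1) − 2 = 2k^2 + 6k + 2.
Hence b[m] = 2m^2 + 2m − 2 for every m ≥ 0, by induction.

b[m] = 2m^2 + 2m − 2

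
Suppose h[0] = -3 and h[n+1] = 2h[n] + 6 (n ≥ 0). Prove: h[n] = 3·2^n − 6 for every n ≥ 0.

Base case: h[0] = -3, and 3·2^0 − 6 = 3 − 6 = -3.
Assume h[k] = 3·2^k − 6 for some k ≥ 0.
Then h[k+1] = 2h[k] + 6 = 2·(3·2^k − 6) + 6 = 6·2^k − 12 + 6 = 3·2^{k+1} − 6.
This completes the inductive step, so h[n] = 3·2^n − 6 for all n ≥ 0.

h[n] = 3·2^n − 6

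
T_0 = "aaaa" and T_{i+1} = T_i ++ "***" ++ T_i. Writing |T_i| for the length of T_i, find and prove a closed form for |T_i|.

Claim: |T_i| = 7·2^i − 3.

Base case: |T_0| = 4, and 7·2^0 − 3 = 4.
Assume |T_k| = 7·2^k − 3.
Then |T_{k+1}| = |T_k| + 3 + |T_k| = 2|T_k| + 3 = 2(7·2^k − 3) + 3 = 7·2^{k+1} − 6 + 3 = 7·2^{k+1} − 3.
This completes the inductive step, so |T_i| = 7·2^i − 3 for all i ≥ 0.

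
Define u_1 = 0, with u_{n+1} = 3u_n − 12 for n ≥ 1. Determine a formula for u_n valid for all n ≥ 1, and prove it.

Claim: u_n = -2·3^n + 6.

Base case: u_1 = 0, and -2·3^1 + 6 = -6 + 6 = 0.
Assume u_j = -2·3^j + 6 for some j ≥ 1.
Then u_{j+1} = 3u_j − 12 = 3·(-2·3^j + 6) − 12 = -6·3^j + 18 − 12 = -2·3^{j+1} + 6.
So the formula holds for j+1, and by induction u_n = -2·3^n + 6 for all n ≥ 1.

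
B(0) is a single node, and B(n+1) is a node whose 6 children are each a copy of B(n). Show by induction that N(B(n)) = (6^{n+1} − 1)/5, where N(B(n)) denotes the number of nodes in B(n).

Base case: N(B(0)) = 1, and (6^{0+1} − 1)/5 = 1.
Assume N(B(j)) = (6^{j+1} − 1)/5.
Then N(B(j+1)) = 1 + 6N(B(j)) = 1 + 6·(6^{j+1} − 1)/5 = 1 + (6^{j+2} − 6)/5 = (5 + 6^{j+2} − 6)/5 = (6^{j+2} − 1)/5.
This completes the inductive step, so N(B(n)) = (6^{n+1} − 1)/5 for all n ≥ 0.

N(B(n)) = (6^{n+1} − 1)/5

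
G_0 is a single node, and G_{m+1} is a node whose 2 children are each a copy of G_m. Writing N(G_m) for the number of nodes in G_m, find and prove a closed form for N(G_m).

Claim: N(G_m) = 2^{m+1} − 1.

Base case: N(G_0) = 1, and 2^{0+1} − 1 = 1.
Assume N(G_j) = 2^{j+1} − 1.
Then N(G_{j+1}) = 1 + 2N(G_j) = 1 + 2(2^{j+1} − 1) = 2^{j+2} − 2 + 1 = 2^{j+2} − 1.
By induction, N(G_m) = 2^{m+1} − 1 for all m ≥ 0.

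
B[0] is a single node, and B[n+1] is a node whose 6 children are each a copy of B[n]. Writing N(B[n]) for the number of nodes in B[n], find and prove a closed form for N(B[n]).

Claim: N(B[n]) = (6^{n+1} − 1)/5.

Base case: N(B[0]) = 1, and (6^{0+1} − 1)/5 = 1.
Assume N(B[j]) = (6^{j+1} − 1)/5.
Then N(B[j+1]) = 1 + 6N(B[j]) = 1 + 6·(6^{j+1} − 1)/5 = 1 + (6^{j+2} − 6)/5 = (5 + 6^{j+2} − 6)/5 = (6^{j+2} − 1)/5.
So the formula holds for j+1, and by induction N(B[n]) = (6^{n+1} − 1)/5 for all n ≥ 0.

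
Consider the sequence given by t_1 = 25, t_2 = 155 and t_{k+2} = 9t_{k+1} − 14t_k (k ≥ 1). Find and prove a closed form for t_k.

Claim: t_k = 3·7^k + 2·2^k.

Base cases: t_1 = 25 and 3·7^1 + 2·2^1 = 25; t_2 = 155 and 3·7^2 + 2·2^2 = 155.
Assume t_i = 3·7^i + 2·2^i for all 1 ≤ i ≤ j, where j ≥ 2.
Then t_{j+1} = 9t_j − 14t_{j−1} = 9·(3·7^j + 2·2^j) − 14·(3·7^{j−1} + 2·2^{j−1}) = 3·(9·7 − 14)7^{j−1} + 2·(9·2 − 14)2^{j−1} = 147·7^{j−1} + 8·2^{j−1} = 3·7^{j+1} + 2·2^{j+1}.
By strong induction, t_k = 3·7^k + 2·2^k for all k ≥ 1.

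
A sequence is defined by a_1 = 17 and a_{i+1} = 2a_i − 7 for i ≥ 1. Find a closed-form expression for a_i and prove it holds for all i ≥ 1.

Claim: a_i = 5·2^i + 7.

Base case: a_1 = 17, and 5·2^1 + 7 = 10 + 7 = 17.
Assume a_r = 5·2^r + 7 for some r ≥ 1.
Then a_{r+1} = 2a_r − 7 = 2·(5·2^r + 7) − 7 = 10·2^r + 14 − 7 = 5·2^{r+1} + 7.
So the formula holds for r+1, and by induction a_i = 5·2^i + 7 for all i ≥ 1.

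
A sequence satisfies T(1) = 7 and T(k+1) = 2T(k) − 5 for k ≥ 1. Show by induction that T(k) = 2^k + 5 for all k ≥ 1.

Base case: T(1) = 7, and 2^1 + 5 = 2 + 5 = 7.
Assume T(r) = 2^r + 5 for some r ≥ 1.
Then T(r+1) = 2T(r) − 5 = 2·(2^r + 5) − 5 = 2^{r+1} + 10 − 5 = 2^{r+1} + 5.
Hence T(k) = 2^k + 5 for every k ≥ 1, by induction.

T(k) = 2^k + 5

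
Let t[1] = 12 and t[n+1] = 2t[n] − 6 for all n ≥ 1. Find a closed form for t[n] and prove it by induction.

Claim: t[n] = 3·2^n + 6.

Base case: t[1] = 12, and 3·2^1 + 6 = 6 + 6 = 12.
Assume t[k] = 3·2^k + 6 for some k ≥ 1.
Then t[k+1] = 2t[k] − 6 = 2·(3·2^k + 6) − 6 = 6·2^k + 12 − 6 = 3·2^{k+1} + 6.
Hence t[n] = 3·2^n + 6 for every n ≥ 1, by induction.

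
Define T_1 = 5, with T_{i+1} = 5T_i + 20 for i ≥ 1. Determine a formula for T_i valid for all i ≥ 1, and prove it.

Claim: T_i = 2·5^i − 5.

Base case: T_1 = 5, and 2·5^1 − 5 = 10 − 5 = 5.
Assume T_r = 2·5^r − 5 for some r ≥ 1.
Then T_{r+1} = 5T_r + 20 = 5·(2·5^r − 5) + 20 = 10·5^r − 25 + 20 = 2·5^{r+1} − 5.
So the formula holds for r+1, and by induction T_i = 2·5^i − 5 for all i ≥ 1.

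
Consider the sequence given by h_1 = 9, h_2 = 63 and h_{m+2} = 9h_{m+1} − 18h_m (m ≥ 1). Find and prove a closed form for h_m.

Claim: h_m = -3^m + 2·6^m.

Base cases: h_1 = 9 and -3^1 + 2·6^1 = 9; h_2 = 63 and -3^2 + 2·6^2 = 63.
Assume h_j = -3^j + 2·6^j for all 1 ≤ j ≤ r, where r ≥ 2.
Then h_{r+1} = 9h_r − 18h_{r−1} = 9·(-3^r + 2·6^r) − 18·(-3^{r−1} + 2·6^{r−1}) = -(9·3 − 18)3^{r−1} + 2·(9·6 − 18)6^{r−1} = -9·3^{r−1} + 72·6^{r−1} = -3^{r+1} + 2·6^{r+1}.
This completes the inductive step, so h_m = -3^m + 2·6^m for all m ≥ 1.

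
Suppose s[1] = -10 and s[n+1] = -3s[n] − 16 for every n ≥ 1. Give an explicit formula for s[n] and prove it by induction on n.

Claim: s[n] = 2·(-3)^n − 4.

Base case: s[1] = -10, and 2·(-3)^1 − 4 = -6 − 4 = -10.
Assume s[k] = 2·(-3)^k − 4 for some k ≥ 1.
Then s[k+1] = -3s[k] − 16 = -3·(2·(-3)^k − 4) − 16 = -6·(-3)^k + 12 − 16 = 2·(-3)^{k+1} − 4.
This completes the inductive step, so s[n] = 2·(-3)^n − 4 for all n ≥ 1.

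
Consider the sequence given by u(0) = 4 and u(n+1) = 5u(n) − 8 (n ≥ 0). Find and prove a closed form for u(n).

Claim: u(n) = 2·5^n + 2.

Base case: u(0) = 4, and 2·5^0 + 2 = 2 + 2 = 4.
Assume u(m) = 2·5^m + 2 for some m ≥ 0.
Then u(m+1) = 5u(m) − 8 = 5·(2·5^m + 2) − 8 = 10·5^m + 10 − 8 = 2·5^{m+1} + 2.
By induction, u(n) = 2·5^n + 2 for all n ≥ 0.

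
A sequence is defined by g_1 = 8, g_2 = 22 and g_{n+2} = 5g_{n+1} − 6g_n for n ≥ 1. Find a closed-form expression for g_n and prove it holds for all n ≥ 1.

Claim: g_n = 2^n + 2·3^n.

Base cases: g_1 = 8 and 2^1 + 2·3^1 = 8; g_2 = 22 and 2^2 + 2·3^2 = 22.
Assume g_i = 2^i + 2·3^i for all 1 ≤ i ≤ j, where j ≥ 2.
Then g_{j+1} = 5g_j − 6g_{j−1} = 5·(2^j + 2·3^j) − 6·(2^{j−1} + 2·3^{j−1}) = (5·2 − 6)2^{j−1} + 2·(5·3 − 6)3^{j−1} = 4·2^{j−1} + 18·3^{j−1} = 2^{j+1} + 2·3^{j+1}.
Hence g_n = 2^n + 2·3^n for every n ≥ 1, by strong induction.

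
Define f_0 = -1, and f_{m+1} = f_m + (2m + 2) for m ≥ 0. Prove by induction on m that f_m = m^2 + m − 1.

Base case: f_0 = -1, and 0^2 + 0 − 1 = -1.
Assume f_j = j^2 + j − 1.
Then f_{j+1} = f_j + (2j + 2) = (j^2 + j − 1) + (2j + 2) = j^2 + 3j + 1,
and (j+1)^2 + (j+1) − 1 = j^2 + 3j + 1.
Hence f_m = m^2 + m − 1 for every m ≥ 0, by induction.

f_m = m^2 + m − 1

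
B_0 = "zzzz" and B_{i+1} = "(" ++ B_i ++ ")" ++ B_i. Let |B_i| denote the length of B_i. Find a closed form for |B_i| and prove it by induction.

Claim: |B_i| = 6·2^i − 2.

Base case: |B_0| = 4, and 6·2^0 − 2 = 4.
Assume |B_j| = 6·2^j − 2.
Then |B_{j+1}| = 1 + |B_j| + 1 + |B_j| = 2|B_j| + 2 = 2(6·2^j − 2) + 2 = 6·2^{j+1} − 4 + 2 = 6·2^{j+1} − 2.
Hence |B_i| = 6·2^i − 2 for every i ≥ 0, by induction.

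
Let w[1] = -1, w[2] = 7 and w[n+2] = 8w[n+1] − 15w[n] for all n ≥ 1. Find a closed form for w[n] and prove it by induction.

Claim: w[n] = 5^n − 2·3^n.

Base cases: w[1] = -1 and 5^1 − 2·3^1 = -1; w[2] = 7 and 5^2 − 2·3^2 = 7.
Assume w[j] = 5^j − 2·3^j for all 1 ≤ j ≤ m, where m ≥ 2.
Then w[m+1] = 8w[m] − 15w[m−1] = 8·(5^m − 2·3^m) − 15·(5^{m−1} − 2·3^{m−1}) = (8·5 − 15)5^{m−1} − 2·(8·3 − 15)3^{m−1} = 25·5^{m−1} − 18·3^{m−1} = 5^{m+1} − 2·3^{m+1}.
So the formula holds for m+1, and by strong induction w[n] = 5^n − 2·3^n for all n ≥ 1.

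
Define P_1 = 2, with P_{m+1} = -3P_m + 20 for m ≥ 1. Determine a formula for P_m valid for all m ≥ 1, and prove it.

Claim: P_m = (-3)^m + 5.

Base case: P_1 = 2, and (-3)^1 + 5 = -3 + 5 = 2.
Assume P_k = (-3)^k + 5 for some k ≥ 1.
Then P_{k+1} = -3P_k + 20 = -3·((-3)^k + 5) + 20 = -3·(-3)^k − 15 + 20 = (-3)^{k+1} + 5.
By induction, P_m = (-3)^m + 5 for all m ≥ 1.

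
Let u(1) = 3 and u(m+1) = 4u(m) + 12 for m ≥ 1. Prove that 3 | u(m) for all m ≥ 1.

Base case: u(1) = 3 = 3·1, so 3 | u(1).
Assume 3 | u(k), so u(k) = 3t for some integer t.
Then u(k+1) = 4u(k) + 12 = 4·(3t) + 12 = 3(4t + 4), so 3 | u(k+1).
So the property holds for k+1, and by induction 3 | u(m) for all m ≥ 1.

3 | u(m)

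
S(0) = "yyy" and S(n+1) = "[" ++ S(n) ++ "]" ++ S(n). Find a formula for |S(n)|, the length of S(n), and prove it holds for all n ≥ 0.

Claim: |S(n)| = 5·2^n − 2.

Base case: |S(0)| = 3, and 5·2^0 − 2 = 3.
Assume |S(r)| = 5·2^r − 2.
Then |S(r+1)| = 1 + |S(r)| + 1 + |S(r)| = 2|S(r)| + 2 = 2(5·2^r − 2) + 2 = 5·2^{r+1} − 4 + 2 = 5·2^{r+1} − 2.
So the formula holds for r+1, and by induction |S(n)| = 5·2^n − 2 for all n ≥ 0.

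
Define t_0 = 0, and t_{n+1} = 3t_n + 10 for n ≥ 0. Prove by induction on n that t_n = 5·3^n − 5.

Base case: t_0 = 0, and 5·3^0 − 5 = 5 − 5 = 0.
Assume t_j = 5·3^j − 5 for some j ≥ 0.
Then t_{j+1} = 3t_j + 10 = 3·(5·3^j − 5) + 10 = 15·3^j − 15 + 10 = 5·3^{j+1} − 5.
Hence t_n = 5·3^n − 5 for every n ≥ 0, by induction.

t_n = 5·3^n − 5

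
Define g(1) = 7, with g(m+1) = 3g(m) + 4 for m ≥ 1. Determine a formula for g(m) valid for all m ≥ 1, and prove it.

Claim: g(m) = 3^{m+1} − 2.

Base case: g(1) = 7, and 3^{1+1} − 2 = 9 − 2 = 7.
Assume g(k) = 3^{k+1} − 2 for some k ≥ 1.
Then g(k+1) = 3g(k) + 4 = 3·(3^{k+1} − 2) + 4 = 3^{k+2} − 6 + 4 = 3^{k+2} − 2.
By induction, g(m) = 3^{m+1} − 2 for all m ≥ 1.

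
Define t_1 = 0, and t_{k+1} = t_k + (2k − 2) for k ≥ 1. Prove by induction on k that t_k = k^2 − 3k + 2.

Base case: t_1 = 0, and 1^2 − 3·1 + 2 = 0.
Assume t_r = r^2 − 3r + 2.
Then t_{r+1} = t_r + (2r − 2) = (r^2 − 3r + 2) + (2r − 2) = r^2 − r,
and (r+1)^2 − 3·(r+1) + 2 = r^2 − r.
Hence t_k = k^2 − 3k + 2 for every k ≥ 1, by induction.

t_k = k^2 − 3k + 2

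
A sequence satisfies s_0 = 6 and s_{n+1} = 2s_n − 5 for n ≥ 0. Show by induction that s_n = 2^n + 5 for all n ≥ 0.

Base case: s_0 = 6, and 2^0 + 5 = 1 + 5 = 6.
Assume s_k = 2^k + 5 for some k ≥ 0.
Then s_{k+1} = 2s_k − 5 = 2·(2^k + 5) − 5 = 2^{k+1} + 10 − 5 = 2^{k+1} + 5.
So the formula holds for k+1, and by induction s_n = 2^n + 5 for all n ≥ 0.

s_n = 2^n + 5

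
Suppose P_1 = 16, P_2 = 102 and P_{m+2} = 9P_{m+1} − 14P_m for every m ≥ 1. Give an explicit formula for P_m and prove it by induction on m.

Claim: P_m = 2^m + 2·7^m.

Base cases: P_1 = 16 and 2^1 + 2·7^1 = 16; P_2 = 102 and 2^2 + 2·7^2 = 102.
Assume P_j = 2^j + 2·7^j for all 1 ≤ j ≤ r, where r ≥ 2.
Then P_{r+1} = 9P_r − 14P_{r−1} = 9·(2^r + 2·7^r) − 14·(2^{r−1} + 2·7^{r−1}) = (9·2 − 14)2^{r−1} + 2·(9·7 − 14)7^{r−1} = 4·2^{r−1} + 98·7^{r−1} = 2^{r+1} + 2·7^{r+1}.
This completes the inductive step, so P_m = 2^m + 2·7^m for all m ≥ 1.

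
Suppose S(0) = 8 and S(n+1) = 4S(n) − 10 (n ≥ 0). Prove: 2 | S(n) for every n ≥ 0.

Base case: S(0) = 8 = 2·4, so 2 | S(0).
Assume 2 | S(j), so S(j) = 2t for some integer t.
Then S(j+1) = 4S(j) − 10 = 4·(2t) − 10 = 2(4t − 5), so 2 | S(j+1).
Hence 2 | S(n) for every n ≥ 0, by induction.

2 | S(n)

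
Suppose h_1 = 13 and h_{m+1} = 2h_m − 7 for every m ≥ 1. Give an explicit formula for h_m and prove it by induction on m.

Claim: h_m = 3·2^m + 7.

Base case: h_1 = 13, and 3·2^1 + 7 = 6 + 7 = 13.
Assume h_j = 3·2^j + 7 for some j ≥ 1.
Then h_{j+1} = 2h_j − 7 = 2·(3·2^j + 7) − 7 = 6·2^j + 14 − 7 = 3·2^{j+1} + 7.
By induction, h_m = 3·2^m + 7 for all m ≥ 1.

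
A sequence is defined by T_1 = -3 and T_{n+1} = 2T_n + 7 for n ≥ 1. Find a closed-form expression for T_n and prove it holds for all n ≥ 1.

Claim: T_n = 2^{n+1} − 7.

Base case: T_1 = -3, and 2^{1+1} − 7 = 4 − 7 = -3.
Assume T_m = 2^{m+1} − 7 for some m ≥ 1.
Then T_{m+1} = 2T_m + 7 = 2·(2^{m+1} − 7) + 7 = 2^{m+2} − 14 + 7 = 2^{m+2} − 7.
This completes the inductive step, so T_n = 2^{n+1} − 7 for all n ≥ 1.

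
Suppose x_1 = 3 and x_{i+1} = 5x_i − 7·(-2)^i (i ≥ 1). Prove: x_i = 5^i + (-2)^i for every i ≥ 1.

Base case: x_1 = 3, and 5^1 + (-2)^1 = 5 − 2 = 3.
Assume x_r = 5^r + (-2)^r for some r ≥ 1.
Then x_{r+1} = 5x_r − 7·(-2)^r = 5·(5^r + (-2)^r) − 7·(-2)^r = 5^{r+1} + 5·(-2)^r − 7·(-2)^r = 5^{r+1} − 2·(-2)^r = 5^{r+1} + (-2)^{r+1}.
So the formula holds for r+1, and by induction x_i = 5^i + (-2)^i for all i ≥ 1.

x_i = 5^i + (-2)^i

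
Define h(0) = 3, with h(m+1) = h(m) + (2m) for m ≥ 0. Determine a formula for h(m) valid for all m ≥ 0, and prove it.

Claim: h(m) = m^2 − m + 3.

Base case: h(0) = 3, and 0^2 − 0 + 3 = 3.
Assume h(j) = j^2 − j + 3.
Then h(j+1) = h(j) + (2j) = (j^2 − j + 3) + (2j) = j^2 + j + 3,
and (j+1)^2 − (j+1) + 3 = j^2 + j + 3.
Hence h(m) = m^2 − m + 3 for every m ≥ 0, by induction.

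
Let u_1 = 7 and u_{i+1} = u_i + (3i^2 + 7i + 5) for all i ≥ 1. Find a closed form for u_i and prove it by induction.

Claim: u_i = i^3 + 2i^2 + 2i + 2.

Base case: u_1 = 7, and 1^3 + 2·1^2 + 2·1 + 2 = 7.
Assume u_j = j^3 + 2j^2 + 2j + 2.
Then u_{j+1} = u_j + (3j^2 + 7j + 5) = (j^3 + 2j^2 + 2j + 2) + (3j^2 + 7j + 5) = j^3 + 5j^2 + 9j + 7,
and (j+1)^3 + 2·(j+1)^2 + 2·(j+1) + 2 = j^3 + 5j^2 + 9j + 7.
By induction, u_i = i^3 + 2i^2 + 2i + 2 for all i ≥ 1.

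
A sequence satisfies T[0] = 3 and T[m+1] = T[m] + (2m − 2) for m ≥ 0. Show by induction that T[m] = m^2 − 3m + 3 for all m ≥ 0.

Base case: T[0] = 3, and 0^2 − 3·0 + 3 = 3.
Assume T[k] = k^2 − 3k + 3.
Then T[k+1] = T[k] + (2k − 2) = (k^2 − 3k + 3) + (2k − 2) = k^2 − k + 1,
and (k+1)^2 − 3·(k+1) + 3 = k^2 − k + 1.
Hence T[m] = m^2 − 3m + 3 for every m ≥ 0, by induction.

T[m] = m^2 − 3m + 3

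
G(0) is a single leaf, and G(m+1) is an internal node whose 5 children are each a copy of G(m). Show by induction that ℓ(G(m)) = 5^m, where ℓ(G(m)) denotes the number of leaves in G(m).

Base case: ℓ(G(0)) = 1, and 5^0 = 1.
Assume ℓ(G(j)) = 5^j.
Then ℓ(G(j+1)) = 5·ℓ(G(j)) = 5·5^j = 5^{j+1}.
So the formula holds for j+1, and by induction ℓ(G(m)) = 5^m for all m ≥ 0.

ℓ(G(m)) = 5^m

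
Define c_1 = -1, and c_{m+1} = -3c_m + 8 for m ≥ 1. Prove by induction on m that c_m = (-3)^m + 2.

Base case: c_1 = -1, and (-3)^1 + 2 = -3 + 2 = -1.
Assume c_j = (-3)^j + 2 for some j ≥ 1.
Then c_{j+1} = -3c_j + 8 = -3·((-3)^j + 2) + 8 = -3·(-3)^j − 6 + 8 = (-3)^{j+1} + 2.
This completes the inductive step, so c_m = (-3)^m + 2 for all m ≥ 1.

c_m = (-3)^m + 2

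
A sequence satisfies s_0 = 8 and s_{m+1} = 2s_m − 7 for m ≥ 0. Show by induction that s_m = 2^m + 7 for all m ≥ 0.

Base case: s_0 = 8, and 2^0 + 7 = 1 + 7 = 8.
Assume s_k = 2^k + 7 for some k ≥ 0.
Then s_{k+1} = 2s_k − 7 = 2·(2^k + 7) − 7 = 2^{k+1} + 14 − 7 = 2^{k+1} + 7.
This completes the inductive step, so s_m = 2^m + 7 for all m ≥ 0.

s_m = 2^m + 7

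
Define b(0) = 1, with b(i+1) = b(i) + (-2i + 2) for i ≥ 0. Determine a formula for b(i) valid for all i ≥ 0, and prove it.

Claim: b(i) = -i^2 + 3i + 1.

Base case: b(0) = 1, and -0^2 + 3·0 + 1 = 1.
Assume b(j) = -j^2 + 3j + 1.
Then b(j+1) = b(j) + (-2j + 2) = (-j^2 + 3j + 1) + (-2j + 2) = -j^2 + j + 3,
and -(j+1)^2 + 3·(j+1) + 1 = -j^2 + j + 3.
This completes the inductive step, so b(i) = -i^2 + 3i + 1 for all i ≥ 0.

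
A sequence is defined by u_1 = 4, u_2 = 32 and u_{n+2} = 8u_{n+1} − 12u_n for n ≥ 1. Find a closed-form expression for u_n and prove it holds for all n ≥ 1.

Claim: u_n = -2^n + 6^n.

Base cases: u_1 = 4 and -2^1 + 6^1 = 4; u_2 = 32 and -2^2 + 6^2 = 32.
Assume u_j = -2^j + 6^j for all 1 ≤ j ≤ m, where m ≥ 2.
Then u_{m+1} = 8u_m − 12u_{m−1} = 8·(-2^m + 6^m) − 12·(-2^{m−1} + 6^{m−1}) = -(8·2 − 12)2^{m−1} + (8·6 − 12)6^{m−1} = -4·2^{m−1} + 36·6^{m−1} = -2^{m+1} + 6^{m+1}.
So the formula holds for m+1, and by strong induction u_n = -2^n + 6^n for all n ≥ 1.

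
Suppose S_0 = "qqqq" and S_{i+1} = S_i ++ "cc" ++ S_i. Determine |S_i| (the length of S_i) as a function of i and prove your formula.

Claim: |S_i| = 6·2^i − 2.

Base case: |S_0| = 4, and 6·2^0 − 2 = 4.
Assume |S_k| = 6·2^k − 2.
Then |S_{k+1}| = |S_k| + 2 + |S_k| = 2|S_k| + 2 = 2(6·2^k − 2) + 2 = 6·2^{k+1} − 4 + 2 = 6·2^{k+1} − 2.
So the formula holds for k+1, and by induction |S_i| = 6·2^i − 2 for all i ≥ 0.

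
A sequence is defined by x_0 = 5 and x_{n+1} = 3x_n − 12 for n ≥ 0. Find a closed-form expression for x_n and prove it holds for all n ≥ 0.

Claim: x_n = -3^n + 6.

Base case: x_0 = 5, and -3^0 + 6 = -1 + 6 = 5.
Assume x_k = -3^k + 6 for some k ≥ 0.
Then x_{k+1} = 3x_k − 12 = 3·(-3^k + 6) − 12 = -3^{k+1} + 18 − 12 = -3^{k+1} + 6.
So the formula holds for k+1, and by induction x_n = -3^n + 6 for all n ≥ 0.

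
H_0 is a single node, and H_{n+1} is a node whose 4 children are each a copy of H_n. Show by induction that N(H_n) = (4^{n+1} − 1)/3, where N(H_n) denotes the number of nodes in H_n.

Base case: N(H_0) = 1, and (4^{0+1} − 1)/3 = 1.
Assume N(H_j) = (4^{j+1} − 1)/3.
Then N(H_{j+1}) = 1 + 4N(H_j) = 1 + 4·(4^{j+1} − 1)/3 = 1 + (4^{j+2} − 4)/3 = (3 + 4^{j+2} − 4)/3 = (4^{j+2} − 1)/3.
Hence N(H_n) = (4^{n+1} − 1)/3 for every n ≥ 0, by induction.

N(H_n) = (4^{n+1} − 1)/3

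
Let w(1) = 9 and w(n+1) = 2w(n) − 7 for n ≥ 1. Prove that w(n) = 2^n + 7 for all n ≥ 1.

Base case: w(1) = 9, and 2^1 + 7 = 2 + 7 = 9.
Assume w(k) = 2^k + 7 for some k ≥ 1.
Then w(k+1) = 2w(k) − 7 = 2·(2^k + 7) − 7 = 2^{k+1} + 14 − 7 = 2^{k+1} + 7.
Hence w(n) = 2^n + 7 for every n ≥ 1, by induction.

w(n) = 2^n + 7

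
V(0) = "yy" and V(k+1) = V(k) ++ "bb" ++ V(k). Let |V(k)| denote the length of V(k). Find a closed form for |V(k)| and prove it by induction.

Claim: |V(k)| = 2^{k+2} − 2.

Base case: |V(0)| = 2, and 2^{0+2} − 2 = 2.
Assume |V(r)| = 2^{r+2} − 2.
Then |V(r+1)| = |V(r)| + 2 + |V(r)| = 2|V(r)| + 2 = 2(2^{r+2} − 2) + 2 = 2^{r+3} − 4 + 2 = 2^{r+3} − 2.
Hence |V(k)| = 2^{k+2} − 2 for every k ≥ 0, by induction.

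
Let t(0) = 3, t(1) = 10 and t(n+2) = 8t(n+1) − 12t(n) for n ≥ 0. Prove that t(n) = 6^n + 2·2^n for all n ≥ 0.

Base cases: t(0) = 3 and 6^0 + 2·2^0 = 3; t(1) = 10 and 6^1 + 2·2^1 = 10.
Assume t(j) = 6^j + 2·2^j for all 0 ≤ j ≤ m, where m ≥ 1.
Then t(m+1) = 8t(m) − 12t(m−1) = 8·(6^m + 2·2^m) − 12·(6^{m−1} + 2·2^{m−1}) = (8·6 − 12)6^{m−1} + 2·(8·2 − 12)2^{m−1} = 36·6^{m−1} + 8·2^{m−1} = 6^{m+1} + 2·2^{m+1}.
By strong induction, t(n) = 6^n + 2·2^n for all n ≥ 0.

t(n) = 6^n + 2·2^n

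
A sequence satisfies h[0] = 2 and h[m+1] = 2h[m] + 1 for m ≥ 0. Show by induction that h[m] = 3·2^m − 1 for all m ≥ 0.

Base case: h[0] = 2, and 3·2^0 − 1 = 3 − 1 = 2.
Assume h[k] = 3·2^k − 1 for some k ≥ 0.
Then h[k+1] = 2h[k] + 1 = 2·(3·2^k − 1) + 1 = 6·2^k − 2 + 1 = 3·2^{k+1} − 1.
Hence h[m] = 3·2^m − 1 for every m ≥ 0, by induction.

h[m] = 3·2^m − 1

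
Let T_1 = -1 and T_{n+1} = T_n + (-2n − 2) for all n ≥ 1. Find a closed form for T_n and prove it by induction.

Claim: T_n = -n^2 − n + 1.

Base case: T_1 = -1, and -1^2 − 1 + 1 = -1.
Assume T_r = -r^2 − r + 1.
Then T_{r+1} = T_r + (-2r − 2) = (-r^2 − r + 1) + (-2r − 2) = -r^2 − 3r − 1,
and -(r+1)^2 − (r+1) + 1 = -r^2 − 3r − 1.
By induction, T_n = -n^2 − n + 1 for all n ≥ 1.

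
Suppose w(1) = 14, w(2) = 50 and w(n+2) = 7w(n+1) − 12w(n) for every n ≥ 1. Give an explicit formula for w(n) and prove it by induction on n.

Claim: w(n) = 2·4^n + 2·3^n.

Base cases: w(1) = 14 and 2·4^1 + 2·3^1 = 14; w(2) = 50 and 2·4^2 + 2·3^2 = 50.
Assume w(j) = 2·4^j + 2·3^j for all 1 ≤ j ≤ k, where k ≥ 2.
Then w(k+1) = 7w(k) − 12w(k−1) = 7·(2·4^k + 2·3^k) − 12·(2·4^{k−1} + 2·3^{k−1}) = 2·(7·4 − 12)4^{k−1} + 2·(7·3 − 12)3^{k−1} = 32·4^{k−1} + 18·3^{k−1} = 2·4^{k+1} + 2·3^{k+1}.
This completes the inductive step, so w(n) = 2·4^n + 2·3^n for all n ≥ 1.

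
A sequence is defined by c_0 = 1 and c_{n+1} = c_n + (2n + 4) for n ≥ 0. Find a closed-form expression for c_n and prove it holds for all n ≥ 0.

Claim: c_n = n^2 + 3n + 1.

Base case: c_0 = 1, and 0^2 + 3·0 + 1 = 1.
Assume c_k = k^2 + 3k + 1.
Then c_{k+1} = c_k + (2k + 4) = (k^2 + 3k + 1) + (2k + 4) = k^2 + 5k + 5,
and (k+1)^2 + 3·(k+1) + 1 = k^2 + 5k + 5.
This completes the inductive step, so c_n = n^2 + 3n + 1 for all n ≥ 0.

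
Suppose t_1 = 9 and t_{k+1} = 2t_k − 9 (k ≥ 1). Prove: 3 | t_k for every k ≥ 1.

Base case: t_1 = 9 = 3·3, so 3 | t_1.
Assume 3 | t_r, so t_r = 3s for some integer s.
Then t_{r+1} = 2t_r − 9 = 2·(3s) − 9 = 3(2s − 3), so 3 | t_{r+1}.
This completes the inductive step, so 3 | t_k for all k ≥ 1.

3 | t_k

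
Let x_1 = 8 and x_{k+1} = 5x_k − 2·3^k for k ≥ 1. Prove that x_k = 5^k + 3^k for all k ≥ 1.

Base case: x_1 = 8, and 5^1 + 3^1 = 5 + 3 = 8.
Assume x_j = 5^j + 3^j for some j ≥ 1.
Then x_{j+1} = 5x_j − 2·3^j = 5·(5^j + 3^j) − 2·3^j = 5^{j+1} + 5·3^j − 2·3^j = 5^{j+1} + 3·3^j = 5^{j+1} + 3^{j+1}.
This completes the inductive step, so x_k = 5^k + 3^k for all k ≥ 1.

x_k = 5^k + 3^k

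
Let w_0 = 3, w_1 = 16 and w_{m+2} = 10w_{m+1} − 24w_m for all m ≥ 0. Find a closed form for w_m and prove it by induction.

Claim: w_m = 4^m + 2·6^m.

Base cases: w_0 = 3 and 4^0 + 2·6^0 = 3; w_1 = 16 and 4^1 + 2·6^1 = 16.
Assume w_j = 4^j + 2·6^j for all 0 ≤ j ≤ r, where r ≥ 1.
Then w_{r+1} = 10w_r − 24w_{r−1} = 10·(4^r + 2·6^r) − 24·(4^{r−1} + 2·6^{r−1}) = (10·4 − 24)4^{r−1} + 2·(10·6 − 24)6^{r−1} = 16·4^{r−1} + 72·6^{r−1} = 4^{r+1} + 2·6^{r+1}.
Hence w_m = 4^m + 2·6^m for every m ≥ 0, by strong induction.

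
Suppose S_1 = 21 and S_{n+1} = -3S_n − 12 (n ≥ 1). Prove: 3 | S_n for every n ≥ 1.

Base case: S_1 = 21 = 3·7, so 3 | S_1.
Assume 3 | S_j, so S_j = 3t for some integer t.
Then S_{j+1} = -3S_j − 12 = -3·(3t) − 12 = 3(-3t − 4), so 3 | S_{j+1}.
This completes the inductive step, so 3 | S_n for all n ≥ 1.

3 | S_n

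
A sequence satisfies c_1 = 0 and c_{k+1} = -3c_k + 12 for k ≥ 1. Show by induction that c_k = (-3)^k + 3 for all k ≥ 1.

Base case: c_1 = 0, and (-3)^1 + 3 = -3 + 3 = 0.
Assume c_r = (-3)^r + 3 for some r ≥ 1.
Then c_{r+1} = -3c_r + 12 = -3·((-3)^r + 3) + 12 = -3·(-3)^r − 9 + 12 = (-3)^{r+1} + 3.
So the formula holds for r+1, and by induction c_k = (-3)^k + 3 for all k ≥ 1.

c_k = (-3)^k + 3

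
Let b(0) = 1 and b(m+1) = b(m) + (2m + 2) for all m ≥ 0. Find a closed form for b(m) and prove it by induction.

Claim: b(m) = m^2 + m + 1.

Base case: b(0) = 1, and 0^2 + 0 + 1 = 1.
Assume b(r) = r^2 + r + 1.
Then b(r+1) = b(r) + (2r + 2) = (r^2 + r + 1) + (2r + 2) = r^2 + 3r + 3,
and (r+1)^2 + (r+1) + 1 = r^2 + 3r + 3.
By induction, b(m) = m^2 + m + 1 for all m ≥ 0.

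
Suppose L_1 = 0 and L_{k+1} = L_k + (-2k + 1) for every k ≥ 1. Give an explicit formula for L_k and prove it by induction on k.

Claim: L_k = -k^2 + 2k − 1.

Base case: L_1 = 0, and -1^2 + 2·1 − 1 = 0.
Assume L_j = -j^2 + 2j − 1.
Then L_{j+1} = L_j + (-2j + 1) = (-j^2 + 2j − 1) + (-2j + 1) = -j^2,
and -(j+1)^2 + 2·(j+1) − 1 = -j^2.
Hence L_k = -k^2 + 2k − 1 for every k ≥ 1, by induction.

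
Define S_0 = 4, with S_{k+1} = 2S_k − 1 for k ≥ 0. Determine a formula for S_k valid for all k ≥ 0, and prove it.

Claim: S_k = 3·2^k + 1.

Base case: S_0 = 4, and 3·2^0 + 1 = 3 + 1 = 4.
Assume S_r = 3·2^r + 1 for some r ≥ 0.
Then S_{r+1} = 2S_r − 1 = 2·(3·2^r + 1) − 1 = 6·2^r + 2 − 1 = 3·2^{r+1} + 1.
So the formula holds for r+1, and by induction S_k = 3·2^k + 1 for all k ≥ 0.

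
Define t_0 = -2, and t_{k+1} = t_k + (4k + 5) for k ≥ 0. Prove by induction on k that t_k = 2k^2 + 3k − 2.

Base case: t_0 = -2, and 2·0^2 + 3·0 − 2 = -2.
Assume t_j = 2j^2 + 3j − 2.
Then t_{j+1} = t_j + (4j + 5) = (2j^2 + 3j − 2) + (4j + 5) = 2j^2 + 7j + 3,
and 2·(j+1)^2 + 3·(j+1) − 2 = 2j^2 + 7j + 3.
Hence t_k = 2k^2 + 3k − 2 for every k ≥ 0, by induction.

t_k = 2k^2 + 3k − 2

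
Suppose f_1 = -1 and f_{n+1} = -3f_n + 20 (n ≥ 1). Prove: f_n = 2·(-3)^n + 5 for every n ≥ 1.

Base case: f_1 = -1, and 2·(-3)^1 + 5 = -6 + 5 = -1.
Assume f_m = 2·(-3)^m + 5 for some m ≥ 1.
Then f_{m+1} = -3f_m + 20 = -3·(2·(-3)^m + 5) + 20 = -6·(-3)^m − 15 + 20 = 2·(-3)^{m+1} + 5.
So the formula holds for m+1, and by induction f_n = 2·(-3)^n + 5 for all n ≥ 1.

f_n = 2·(-3)^n + 5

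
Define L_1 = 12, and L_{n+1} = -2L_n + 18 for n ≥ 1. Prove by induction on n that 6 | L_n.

Base case: L_1 = 12 = 6·2, so 6 | L_1.
Assume 6 | L_k, so L_k = 6t for some integer t.
Then L_{k+1} = -2L_k + 18 = -2·(6t) + 18 = 6(-2t + 3), so 6 | L_{k+1}.
By induction, 6 | L_n for all n ≥ 1.

6 | L_n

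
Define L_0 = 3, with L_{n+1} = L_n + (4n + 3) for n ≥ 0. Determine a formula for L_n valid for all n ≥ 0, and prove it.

Claim: L_n = 2n^2 + n + 3.

Base case: L_0 = 3, and 2·0^2 + 0 + 3 = 3.
Assume L_k = 2k^2 + k + 3.
Then L_{k+1} = L_k + (4k + 3) = (2k^2 + k + 3) + (4k + 3) = 2k^2 + 5k + 6,
and 2·(k+1)^2 + (k+1) + 3 = 2k^2 + 5k + 6.
Hence L_n = 2n^2 + n + 3 for every n ≥ 0, by induction.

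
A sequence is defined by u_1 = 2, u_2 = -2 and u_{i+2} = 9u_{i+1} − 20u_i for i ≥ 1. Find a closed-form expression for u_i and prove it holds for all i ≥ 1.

Claim: u_i = 3·4^i − 2·5^i.

Base cases: u_1 = 2 and 3·4^1 − 2·5^1 = 2; u_2 = -2 and 3·4^2 − 2·5^2 = -2.
Assume u_j = 3·4^j − 2·5^j for all 1 ≤ j ≤ k, where k ≥ 2.
Then u_{k+1} = 9u_k − 20u_{k−1} = 9·(3·4^k − 2·5^k) − 20·(3·4^{k−1} − 2·5^{k−1}) = 3·(9·4 − 20)4^{k−1} − 2·(9·5 − 20)5^{k−1} = 48·4^{k−1} − 50·5^{k−1} = 3·4^{k+1} − 2·5^{k+1}.
By strong induction, u_i = 3·4^i − 2·5^i for all i ≥ 1.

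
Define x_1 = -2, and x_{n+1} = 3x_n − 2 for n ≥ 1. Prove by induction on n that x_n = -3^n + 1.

Base case: x_1 = -2, and -3^1 + 1 = -3 + 1 = -2.
Assume x_j = -3^j + 1 for some j ≥ 1.
Then x_{j+1} = 3x_j − 2 = 3·(-3^j + 1) − 2 = -3^{j+1} + 3 − 2 = -3^{j+1} + 1.
Hence x_n = -3^n + 1 for every n ≥ 1, by induction.

x_n = -3^n + 1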